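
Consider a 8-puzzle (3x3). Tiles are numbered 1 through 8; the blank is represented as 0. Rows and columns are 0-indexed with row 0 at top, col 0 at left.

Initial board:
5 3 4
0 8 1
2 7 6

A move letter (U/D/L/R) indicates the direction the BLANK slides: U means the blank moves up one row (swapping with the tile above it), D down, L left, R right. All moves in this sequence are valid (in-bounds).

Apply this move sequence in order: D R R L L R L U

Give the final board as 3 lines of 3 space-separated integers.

After move 1 (D):
5 3 4
2 8 1
0 7 6

After move 2 (R):
5 3 4
2 8 1
7 0 6

After move 3 (R):
5 3 4
2 8 1
7 6 0

After move 4 (L):
5 3 4
2 8 1
7 0 6

After move 5 (L):
5 3 4
2 8 1
0 7 6

After move 6 (R):
5 3 4
2 8 1
7 0 6

After move 7 (L):
5 3 4
2 8 1
0 7 6

After move 8 (U):
5 3 4
0 8 1
2 7 6

Answer: 5 3 4
0 8 1
2 7 6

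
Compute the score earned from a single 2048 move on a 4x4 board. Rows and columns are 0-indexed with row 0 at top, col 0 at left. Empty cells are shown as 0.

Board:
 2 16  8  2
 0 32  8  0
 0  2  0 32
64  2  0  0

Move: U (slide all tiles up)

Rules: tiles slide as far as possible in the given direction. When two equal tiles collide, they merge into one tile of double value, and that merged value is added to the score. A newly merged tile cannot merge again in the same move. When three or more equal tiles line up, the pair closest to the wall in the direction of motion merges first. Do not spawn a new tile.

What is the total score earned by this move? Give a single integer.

Slide up:
col 0: [2, 0, 0, 64] -> [2, 64, 0, 0]  score +0 (running 0)
col 1: [16, 32, 2, 2] -> [16, 32, 4, 0]  score +4 (running 4)
col 2: [8, 8, 0, 0] -> [16, 0, 0, 0]  score +16 (running 20)
col 3: [2, 0, 32, 0] -> [2, 32, 0, 0]  score +0 (running 20)
Board after move:
 2 16 16  2
64 32  0 32
 0  4  0  0
 0  0  0  0

Answer: 20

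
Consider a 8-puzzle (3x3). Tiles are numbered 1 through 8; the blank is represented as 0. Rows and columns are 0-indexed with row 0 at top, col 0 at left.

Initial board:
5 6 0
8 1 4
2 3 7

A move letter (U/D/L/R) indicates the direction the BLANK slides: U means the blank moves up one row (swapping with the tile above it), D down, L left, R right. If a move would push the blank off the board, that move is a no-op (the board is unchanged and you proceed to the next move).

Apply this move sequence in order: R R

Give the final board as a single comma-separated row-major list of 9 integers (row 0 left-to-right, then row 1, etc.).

Answer: 5, 6, 0, 8, 1, 4, 2, 3, 7

Derivation:
After move 1 (R):
5 6 0
8 1 4
2 3 7

After move 2 (R):
5 6 0
8 1 4
2 3 7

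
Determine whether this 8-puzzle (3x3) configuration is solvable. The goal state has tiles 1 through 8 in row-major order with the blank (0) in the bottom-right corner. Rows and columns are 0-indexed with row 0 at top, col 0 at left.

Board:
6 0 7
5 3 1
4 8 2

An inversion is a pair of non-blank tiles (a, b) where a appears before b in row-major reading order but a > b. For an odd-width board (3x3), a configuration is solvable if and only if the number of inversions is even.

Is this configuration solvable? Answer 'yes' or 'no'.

Answer: yes

Derivation:
Inversions (pairs i<j in row-major order where tile[i] > tile[j] > 0): 18
18 is even, so the puzzle is solvable.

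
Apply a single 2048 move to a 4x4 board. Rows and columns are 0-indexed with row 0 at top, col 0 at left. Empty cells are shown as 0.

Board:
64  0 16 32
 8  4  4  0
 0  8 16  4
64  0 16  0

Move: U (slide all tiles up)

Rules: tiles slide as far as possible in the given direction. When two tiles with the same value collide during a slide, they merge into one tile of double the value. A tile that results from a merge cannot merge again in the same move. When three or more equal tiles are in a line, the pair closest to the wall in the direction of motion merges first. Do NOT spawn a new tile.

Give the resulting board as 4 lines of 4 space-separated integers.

Answer: 64  4 16 32
 8  8  4  4
64  0 32  0
 0  0  0  0

Derivation:
Slide up:
col 0: [64, 8, 0, 64] -> [64, 8, 64, 0]
col 1: [0, 4, 8, 0] -> [4, 8, 0, 0]
col 2: [16, 4, 16, 16] -> [16, 4, 32, 0]
col 3: [32, 0, 4, 0] -> [32, 4, 0, 0]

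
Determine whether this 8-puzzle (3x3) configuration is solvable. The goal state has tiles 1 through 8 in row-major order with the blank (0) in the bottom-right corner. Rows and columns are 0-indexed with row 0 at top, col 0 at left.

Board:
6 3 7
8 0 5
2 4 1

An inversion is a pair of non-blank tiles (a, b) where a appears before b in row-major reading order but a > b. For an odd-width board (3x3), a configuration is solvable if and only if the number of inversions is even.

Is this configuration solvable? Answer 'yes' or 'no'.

Inversions (pairs i<j in row-major order where tile[i] > tile[j] > 0): 20
20 is even, so the puzzle is solvable.

Answer: yes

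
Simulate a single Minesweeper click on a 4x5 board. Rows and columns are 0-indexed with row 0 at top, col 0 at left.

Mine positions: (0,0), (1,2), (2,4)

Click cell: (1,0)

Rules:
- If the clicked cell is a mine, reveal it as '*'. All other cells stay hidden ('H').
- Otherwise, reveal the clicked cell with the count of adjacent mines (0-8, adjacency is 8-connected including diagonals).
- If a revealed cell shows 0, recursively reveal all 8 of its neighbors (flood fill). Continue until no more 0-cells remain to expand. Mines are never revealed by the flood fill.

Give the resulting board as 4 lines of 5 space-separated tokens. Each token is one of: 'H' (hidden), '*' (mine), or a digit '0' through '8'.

H H H H H
1 H H H H
H H H H H
H H H H H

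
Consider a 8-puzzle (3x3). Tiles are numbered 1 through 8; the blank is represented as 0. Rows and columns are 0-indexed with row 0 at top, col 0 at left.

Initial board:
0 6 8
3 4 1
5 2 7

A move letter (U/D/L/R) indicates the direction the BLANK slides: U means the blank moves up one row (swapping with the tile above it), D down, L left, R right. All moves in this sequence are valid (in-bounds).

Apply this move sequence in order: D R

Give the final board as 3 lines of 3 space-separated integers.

After move 1 (D):
3 6 8
0 4 1
5 2 7

After move 2 (R):
3 6 8
4 0 1
5 2 7

Answer: 3 6 8
4 0 1
5 2 7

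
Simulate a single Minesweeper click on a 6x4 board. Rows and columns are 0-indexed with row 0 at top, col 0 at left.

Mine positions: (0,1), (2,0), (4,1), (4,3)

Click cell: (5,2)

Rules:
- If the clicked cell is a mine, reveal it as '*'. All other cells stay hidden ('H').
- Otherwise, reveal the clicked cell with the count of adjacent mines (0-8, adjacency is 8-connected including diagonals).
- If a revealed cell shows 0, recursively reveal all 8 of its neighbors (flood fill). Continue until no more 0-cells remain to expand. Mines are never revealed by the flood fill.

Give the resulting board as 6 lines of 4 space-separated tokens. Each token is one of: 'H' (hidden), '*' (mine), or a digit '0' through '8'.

H H H H
H H H H
H H H H
H H H H
H H H H
H H 2 H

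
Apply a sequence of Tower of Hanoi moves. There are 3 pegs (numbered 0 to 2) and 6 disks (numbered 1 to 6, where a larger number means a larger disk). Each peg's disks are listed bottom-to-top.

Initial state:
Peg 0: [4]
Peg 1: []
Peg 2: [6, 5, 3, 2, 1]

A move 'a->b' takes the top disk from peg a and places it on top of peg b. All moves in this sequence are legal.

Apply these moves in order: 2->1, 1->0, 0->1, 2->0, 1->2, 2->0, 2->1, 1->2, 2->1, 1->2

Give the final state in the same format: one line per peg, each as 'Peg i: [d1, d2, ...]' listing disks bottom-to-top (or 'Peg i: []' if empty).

After move 1 (2->1):
Peg 0: [4]
Peg 1: [1]
Peg 2: [6, 5, 3, 2]

After move 2 (1->0):
Peg 0: [4, 1]
Peg 1: []
Peg 2: [6, 5, 3, 2]

After move 3 (0->1):
Peg 0: [4]
Peg 1: [1]
Peg 2: [6, 5, 3, 2]

After move 4 (2->0):
Peg 0: [4, 2]
Peg 1: [1]
Peg 2: [6, 5, 3]

After move 5 (1->2):
Peg 0: [4, 2]
Peg 1: []
Peg 2: [6, 5, 3, 1]

After move 6 (2->0):
Peg 0: [4, 2, 1]
Peg 1: []
Peg 2: [6, 5, 3]

After move 7 (2->1):
Peg 0: [4, 2, 1]
Peg 1: [3]
Peg 2: [6, 5]

After move 8 (1->2):
Peg 0: [4, 2, 1]
Peg 1: []
Peg 2: [6, 5, 3]

After move 9 (2->1):
Peg 0: [4, 2, 1]
Peg 1: [3]
Peg 2: [6, 5]

After move 10 (1->2):
Peg 0: [4, 2, 1]
Peg 1: []
Peg 2: [6, 5, 3]

Answer: Peg 0: [4, 2, 1]
Peg 1: []
Peg 2: [6, 5, 3]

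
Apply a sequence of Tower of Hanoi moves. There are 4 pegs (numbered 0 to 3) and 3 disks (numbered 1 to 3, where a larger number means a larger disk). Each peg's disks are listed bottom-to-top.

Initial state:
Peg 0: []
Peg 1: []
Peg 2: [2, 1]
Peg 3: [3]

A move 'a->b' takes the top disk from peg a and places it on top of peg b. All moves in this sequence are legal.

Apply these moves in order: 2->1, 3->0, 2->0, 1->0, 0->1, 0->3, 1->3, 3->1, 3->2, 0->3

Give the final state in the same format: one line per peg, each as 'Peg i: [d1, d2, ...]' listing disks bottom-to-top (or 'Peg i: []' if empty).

Answer: Peg 0: []
Peg 1: [1]
Peg 2: [2]
Peg 3: [3]

Derivation:
After move 1 (2->1):
Peg 0: []
Peg 1: [1]
Peg 2: [2]
Peg 3: [3]

After move 2 (3->0):
Peg 0: [3]
Peg 1: [1]
Peg 2: [2]
Peg 3: []

After move 3 (2->0):
Peg 0: [3, 2]
Peg 1: [1]
Peg 2: []
Peg 3: []

After move 4 (1->0):
Peg 0: [3, 2, 1]
Peg 1: []
Peg 2: []
Peg 3: []

After move 5 (0->1):
Peg 0: [3, 2]
Peg 1: [1]
Peg 2: []
Peg 3: []

After move 6 (0->3):
Peg 0: [3]
Peg 1: [1]
Peg 2: []
Peg 3: [2]

After move 7 (1->3):
Peg 0: [3]
Peg 1: []
Peg 2: []
Peg 3: [2, 1]

After move 8 (3->1):
Peg 0: [3]
Peg 1: [1]
Peg 2: []
Peg 3: [2]

After move 9 (3->2):
Peg 0: [3]
Peg 1: [1]
Peg 2: [2]
Peg 3: []

After move 10 (0->3):
Peg 0: []
Peg 1: [1]
Peg 2: [2]
Peg 3: [3]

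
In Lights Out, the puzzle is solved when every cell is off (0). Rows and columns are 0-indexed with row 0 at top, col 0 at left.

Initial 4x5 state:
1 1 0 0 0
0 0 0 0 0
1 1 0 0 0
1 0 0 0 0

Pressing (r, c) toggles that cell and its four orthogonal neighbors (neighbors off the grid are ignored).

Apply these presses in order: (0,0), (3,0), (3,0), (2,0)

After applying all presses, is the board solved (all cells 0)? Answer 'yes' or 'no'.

After press 1 at (0,0):
0 0 0 0 0
1 0 0 0 0
1 1 0 0 0
1 0 0 0 0

After press 2 at (3,0):
0 0 0 0 0
1 0 0 0 0
0 1 0 0 0
0 1 0 0 0

After press 3 at (3,0):
0 0 0 0 0
1 0 0 0 0
1 1 0 0 0
1 0 0 0 0

After press 4 at (2,0):
0 0 0 0 0
0 0 0 0 0
0 0 0 0 0
0 0 0 0 0

Lights still on: 0

Answer: yes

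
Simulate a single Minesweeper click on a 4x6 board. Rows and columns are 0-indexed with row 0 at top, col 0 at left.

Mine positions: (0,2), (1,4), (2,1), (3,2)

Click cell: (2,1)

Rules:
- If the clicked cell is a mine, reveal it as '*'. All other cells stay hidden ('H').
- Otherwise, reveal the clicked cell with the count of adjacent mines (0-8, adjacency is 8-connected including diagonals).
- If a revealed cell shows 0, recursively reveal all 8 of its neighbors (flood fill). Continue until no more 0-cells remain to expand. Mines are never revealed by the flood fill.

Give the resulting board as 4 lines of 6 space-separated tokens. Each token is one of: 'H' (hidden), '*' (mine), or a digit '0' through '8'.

H H H H H H
H H H H H H
H * H H H H
H H H H H H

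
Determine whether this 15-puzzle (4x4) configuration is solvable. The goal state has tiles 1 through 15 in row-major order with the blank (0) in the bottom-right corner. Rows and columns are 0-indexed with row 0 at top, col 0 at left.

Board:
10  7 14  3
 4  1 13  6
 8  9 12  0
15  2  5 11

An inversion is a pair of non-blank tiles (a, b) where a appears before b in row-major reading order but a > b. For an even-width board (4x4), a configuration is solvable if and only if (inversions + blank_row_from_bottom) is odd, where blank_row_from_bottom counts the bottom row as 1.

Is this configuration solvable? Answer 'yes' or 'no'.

Answer: yes

Derivation:
Inversions: 49
Blank is in row 2 (0-indexed from top), which is row 2 counting from the bottom (bottom = 1).
49 + 2 = 51, which is odd, so the puzzle is solvable.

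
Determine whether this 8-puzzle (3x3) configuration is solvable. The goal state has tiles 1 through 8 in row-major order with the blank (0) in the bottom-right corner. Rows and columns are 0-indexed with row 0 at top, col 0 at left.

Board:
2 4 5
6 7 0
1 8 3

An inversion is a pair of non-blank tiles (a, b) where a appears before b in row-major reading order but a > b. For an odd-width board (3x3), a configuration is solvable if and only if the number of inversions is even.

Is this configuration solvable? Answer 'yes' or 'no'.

Answer: yes

Derivation:
Inversions (pairs i<j in row-major order where tile[i] > tile[j] > 0): 10
10 is even, so the puzzle is solvable.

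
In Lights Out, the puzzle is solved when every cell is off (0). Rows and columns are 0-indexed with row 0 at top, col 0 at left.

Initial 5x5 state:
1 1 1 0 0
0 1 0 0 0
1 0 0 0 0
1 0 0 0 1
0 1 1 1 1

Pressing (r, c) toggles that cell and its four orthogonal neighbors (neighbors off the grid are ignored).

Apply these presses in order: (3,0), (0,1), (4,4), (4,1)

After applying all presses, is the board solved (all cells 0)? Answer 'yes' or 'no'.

Answer: yes

Derivation:
After press 1 at (3,0):
1 1 1 0 0
0 1 0 0 0
0 0 0 0 0
0 1 0 0 1
1 1 1 1 1

After press 2 at (0,1):
0 0 0 0 0
0 0 0 0 0
0 0 0 0 0
0 1 0 0 1
1 1 1 1 1

After press 3 at (4,4):
0 0 0 0 0
0 0 0 0 0
0 0 0 0 0
0 1 0 0 0
1 1 1 0 0

After press 4 at (4,1):
0 0 0 0 0
0 0 0 0 0
0 0 0 0 0
0 0 0 0 0
0 0 0 0 0

Lights still on: 0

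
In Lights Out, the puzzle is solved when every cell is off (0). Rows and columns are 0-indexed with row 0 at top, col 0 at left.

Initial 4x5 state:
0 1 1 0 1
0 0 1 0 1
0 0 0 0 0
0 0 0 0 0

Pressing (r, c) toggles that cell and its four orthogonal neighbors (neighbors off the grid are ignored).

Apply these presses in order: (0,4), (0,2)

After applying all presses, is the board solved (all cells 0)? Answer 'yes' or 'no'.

After press 1 at (0,4):
0 1 1 1 0
0 0 1 0 0
0 0 0 0 0
0 0 0 0 0

After press 2 at (0,2):
0 0 0 0 0
0 0 0 0 0
0 0 0 0 0
0 0 0 0 0

Lights still on: 0

Answer: yes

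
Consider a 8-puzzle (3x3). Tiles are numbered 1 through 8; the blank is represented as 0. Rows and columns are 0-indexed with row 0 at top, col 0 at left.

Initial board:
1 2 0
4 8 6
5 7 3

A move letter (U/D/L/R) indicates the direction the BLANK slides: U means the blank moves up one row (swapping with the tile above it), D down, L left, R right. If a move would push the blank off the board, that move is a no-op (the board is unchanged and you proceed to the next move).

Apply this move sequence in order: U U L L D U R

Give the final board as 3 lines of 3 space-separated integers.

Answer: 1 0 2
4 8 6
5 7 3

Derivation:
After move 1 (U):
1 2 0
4 8 6
5 7 3

After move 2 (U):
1 2 0
4 8 6
5 7 3

After move 3 (L):
1 0 2
4 8 6
5 7 3

After move 4 (L):
0 1 2
4 8 6
5 7 3

After move 5 (D):
4 1 2
0 8 6
5 7 3

After move 6 (U):
0 1 2
4 8 6
5 7 3

After move 7 (R):
1 0 2
4 8 6
5 7 3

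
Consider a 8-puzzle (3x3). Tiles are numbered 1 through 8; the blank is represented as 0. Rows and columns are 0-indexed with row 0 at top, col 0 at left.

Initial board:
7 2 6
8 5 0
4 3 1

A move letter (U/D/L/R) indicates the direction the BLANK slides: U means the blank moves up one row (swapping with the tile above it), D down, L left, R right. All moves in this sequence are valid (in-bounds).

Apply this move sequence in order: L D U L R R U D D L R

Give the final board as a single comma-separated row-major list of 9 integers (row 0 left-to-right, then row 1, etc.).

Answer: 7, 2, 6, 8, 5, 1, 4, 3, 0

Derivation:
After move 1 (L):
7 2 6
8 0 5
4 3 1

After move 2 (D):
7 2 6
8 3 5
4 0 1

After move 3 (U):
7 2 6
8 0 5
4 3 1

After move 4 (L):
7 2 6
0 8 5
4 3 1

After move 5 (R):
7 2 6
8 0 5
4 3 1

After move 6 (R):
7 2 6
8 5 0
4 3 1

After move 7 (U):
7 2 0
8 5 6
4 3 1

After move 8 (D):
7 2 6
8 5 0
4 3 1

After move 9 (D):
7 2 6
8 5 1
4 3 0

After move 10 (L):
7 2 6
8 5 1
4 0 3

After move 11 (R):
7 2 6
8 5 1
4 3 0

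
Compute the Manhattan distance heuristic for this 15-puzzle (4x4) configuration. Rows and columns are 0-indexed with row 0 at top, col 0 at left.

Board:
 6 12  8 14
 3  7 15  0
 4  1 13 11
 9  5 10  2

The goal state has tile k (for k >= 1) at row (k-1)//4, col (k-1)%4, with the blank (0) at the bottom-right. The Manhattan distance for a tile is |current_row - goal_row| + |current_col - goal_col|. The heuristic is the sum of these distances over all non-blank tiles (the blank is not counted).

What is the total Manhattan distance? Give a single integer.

Answer: 42

Derivation:
Tile 6: (0,0)->(1,1) = 2
Tile 12: (0,1)->(2,3) = 4
Tile 8: (0,2)->(1,3) = 2
Tile 14: (0,3)->(3,1) = 5
Tile 3: (1,0)->(0,2) = 3
Tile 7: (1,1)->(1,2) = 1
Tile 15: (1,2)->(3,2) = 2
Tile 4: (2,0)->(0,3) = 5
Tile 1: (2,1)->(0,0) = 3
Tile 13: (2,2)->(3,0) = 3
Tile 11: (2,3)->(2,2) = 1
Tile 9: (3,0)->(2,0) = 1
Tile 5: (3,1)->(1,0) = 3
Tile 10: (3,2)->(2,1) = 2
Tile 2: (3,3)->(0,1) = 5
Sum: 2 + 4 + 2 + 5 + 3 + 1 + 2 + 5 + 3 + 3 + 1 + 1 + 3 + 2 + 5 = 42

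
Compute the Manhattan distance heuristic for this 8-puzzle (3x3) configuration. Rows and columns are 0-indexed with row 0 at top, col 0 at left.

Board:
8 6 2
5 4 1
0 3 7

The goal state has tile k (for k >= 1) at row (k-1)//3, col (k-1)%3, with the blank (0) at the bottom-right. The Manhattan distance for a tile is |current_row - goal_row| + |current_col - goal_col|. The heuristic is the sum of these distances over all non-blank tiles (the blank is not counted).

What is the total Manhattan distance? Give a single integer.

Tile 8: at (0,0), goal (2,1), distance |0-2|+|0-1| = 3
Tile 6: at (0,1), goal (1,2), distance |0-1|+|1-2| = 2
Tile 2: at (0,2), goal (0,1), distance |0-0|+|2-1| = 1
Tile 5: at (1,0), goal (1,1), distance |1-1|+|0-1| = 1
Tile 4: at (1,1), goal (1,0), distance |1-1|+|1-0| = 1
Tile 1: at (1,2), goal (0,0), distance |1-0|+|2-0| = 3
Tile 3: at (2,1), goal (0,2), distance |2-0|+|1-2| = 3
Tile 7: at (2,2), goal (2,0), distance |2-2|+|2-0| = 2
Sum: 3 + 2 + 1 + 1 + 1 + 3 + 3 + 2 = 16

Answer: 16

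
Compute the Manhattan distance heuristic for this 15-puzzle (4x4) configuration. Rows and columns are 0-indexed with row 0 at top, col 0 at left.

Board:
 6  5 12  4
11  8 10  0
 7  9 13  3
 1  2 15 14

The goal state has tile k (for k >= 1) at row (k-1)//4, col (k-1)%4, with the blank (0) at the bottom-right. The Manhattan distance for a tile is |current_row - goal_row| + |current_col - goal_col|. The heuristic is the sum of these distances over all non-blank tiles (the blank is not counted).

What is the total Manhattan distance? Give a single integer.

Answer: 32

Derivation:
Tile 6: at (0,0), goal (1,1), distance |0-1|+|0-1| = 2
Tile 5: at (0,1), goal (1,0), distance |0-1|+|1-0| = 2
Tile 12: at (0,2), goal (2,3), distance |0-2|+|2-3| = 3
Tile 4: at (0,3), goal (0,3), distance |0-0|+|3-3| = 0
Tile 11: at (1,0), goal (2,2), distance |1-2|+|0-2| = 3
Tile 8: at (1,1), goal (1,3), distance |1-1|+|1-3| = 2
Tile 10: at (1,2), goal (2,1), distance |1-2|+|2-1| = 2
Tile 7: at (2,0), goal (1,2), distance |2-1|+|0-2| = 3
Tile 9: at (2,1), goal (2,0), distance |2-2|+|1-0| = 1
Tile 13: at (2,2), goal (3,0), distance |2-3|+|2-0| = 3
Tile 3: at (2,3), goal (0,2), distance |2-0|+|3-2| = 3
Tile 1: at (3,0), goal (0,0), distance |3-0|+|0-0| = 3
Tile 2: at (3,1), goal (0,1), distance |3-0|+|1-1| = 3
Tile 15: at (3,2), goal (3,2), distance |3-3|+|2-2| = 0
Tile 14: at (3,3), goal (3,1), distance |3-3|+|3-1| = 2
Sum: 2 + 2 + 3 + 0 + 3 + 2 + 2 + 3 + 1 + 3 + 3 + 3 + 3 + 0 + 2 = 32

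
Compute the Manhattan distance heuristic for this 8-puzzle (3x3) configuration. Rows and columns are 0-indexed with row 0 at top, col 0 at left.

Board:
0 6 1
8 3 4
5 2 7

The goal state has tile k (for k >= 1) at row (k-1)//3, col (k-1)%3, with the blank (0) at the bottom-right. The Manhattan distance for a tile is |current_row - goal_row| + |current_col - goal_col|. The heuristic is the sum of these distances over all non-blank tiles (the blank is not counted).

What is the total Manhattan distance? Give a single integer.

Tile 6: at (0,1), goal (1,2), distance |0-1|+|1-2| = 2
Tile 1: at (0,2), goal (0,0), distance |0-0|+|2-0| = 2
Tile 8: at (1,0), goal (2,1), distance |1-2|+|0-1| = 2
Tile 3: at (1,1), goal (0,2), distance |1-0|+|1-2| = 2
Tile 4: at (1,2), goal (1,0), distance |1-1|+|2-0| = 2
Tile 5: at (2,0), goal (1,1), distance |2-1|+|0-1| = 2
Tile 2: at (2,1), goal (0,1), distance |2-0|+|1-1| = 2
Tile 7: at (2,2), goal (2,0), distance |2-2|+|2-0| = 2
Sum: 2 + 2 + 2 + 2 + 2 + 2 + 2 + 2 = 16

Answer: 16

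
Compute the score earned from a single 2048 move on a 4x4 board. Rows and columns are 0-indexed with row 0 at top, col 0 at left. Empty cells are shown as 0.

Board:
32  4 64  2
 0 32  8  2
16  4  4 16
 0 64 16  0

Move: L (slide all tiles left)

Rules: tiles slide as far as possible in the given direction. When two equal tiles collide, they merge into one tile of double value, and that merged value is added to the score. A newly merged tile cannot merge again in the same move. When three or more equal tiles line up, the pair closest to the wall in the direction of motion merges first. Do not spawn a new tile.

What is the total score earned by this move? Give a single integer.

Answer: 8

Derivation:
Slide left:
row 0: [32, 4, 64, 2] -> [32, 4, 64, 2]  score +0 (running 0)
row 1: [0, 32, 8, 2] -> [32, 8, 2, 0]  score +0 (running 0)
row 2: [16, 4, 4, 16] -> [16, 8, 16, 0]  score +8 (running 8)
row 3: [0, 64, 16, 0] -> [64, 16, 0, 0]  score +0 (running 8)
Board after move:
32  4 64  2
32  8  2  0
16  8 16  0
64 16  0  0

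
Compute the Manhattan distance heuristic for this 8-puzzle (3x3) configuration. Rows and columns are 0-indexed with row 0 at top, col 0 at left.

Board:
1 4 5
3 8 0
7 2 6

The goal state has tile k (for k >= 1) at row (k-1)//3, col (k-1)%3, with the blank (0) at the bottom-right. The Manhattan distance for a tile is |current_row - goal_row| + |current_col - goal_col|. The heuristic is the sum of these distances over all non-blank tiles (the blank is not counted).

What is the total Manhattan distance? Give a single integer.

Answer: 11

Derivation:
Tile 1: (0,0)->(0,0) = 0
Tile 4: (0,1)->(1,0) = 2
Tile 5: (0,2)->(1,1) = 2
Tile 3: (1,0)->(0,2) = 3
Tile 8: (1,1)->(2,1) = 1
Tile 7: (2,0)->(2,0) = 0
Tile 2: (2,1)->(0,1) = 2
Tile 6: (2,2)->(1,2) = 1
Sum: 0 + 2 + 2 + 3 + 1 + 0 + 2 + 1 = 11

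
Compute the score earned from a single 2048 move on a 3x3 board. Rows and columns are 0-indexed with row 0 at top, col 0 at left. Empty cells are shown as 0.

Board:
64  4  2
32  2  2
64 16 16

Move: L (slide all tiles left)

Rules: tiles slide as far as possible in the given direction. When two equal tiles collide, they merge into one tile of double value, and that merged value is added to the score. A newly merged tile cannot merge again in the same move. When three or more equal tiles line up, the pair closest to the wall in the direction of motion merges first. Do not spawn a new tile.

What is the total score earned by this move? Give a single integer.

Slide left:
row 0: [64, 4, 2] -> [64, 4, 2]  score +0 (running 0)
row 1: [32, 2, 2] -> [32, 4, 0]  score +4 (running 4)
row 2: [64, 16, 16] -> [64, 32, 0]  score +32 (running 36)
Board after move:
64  4  2
32  4  0
64 32  0

Answer: 36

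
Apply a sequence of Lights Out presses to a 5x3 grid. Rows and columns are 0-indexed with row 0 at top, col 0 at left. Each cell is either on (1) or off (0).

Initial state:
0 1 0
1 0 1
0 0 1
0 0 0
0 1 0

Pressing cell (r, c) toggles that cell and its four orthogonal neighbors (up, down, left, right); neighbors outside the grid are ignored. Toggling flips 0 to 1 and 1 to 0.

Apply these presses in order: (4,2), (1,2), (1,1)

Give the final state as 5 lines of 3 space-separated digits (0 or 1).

After press 1 at (4,2):
0 1 0
1 0 1
0 0 1
0 0 1
0 0 1

After press 2 at (1,2):
0 1 1
1 1 0
0 0 0
0 0 1
0 0 1

After press 3 at (1,1):
0 0 1
0 0 1
0 1 0
0 0 1
0 0 1

Answer: 0 0 1
0 0 1
0 1 0
0 0 1
0 0 1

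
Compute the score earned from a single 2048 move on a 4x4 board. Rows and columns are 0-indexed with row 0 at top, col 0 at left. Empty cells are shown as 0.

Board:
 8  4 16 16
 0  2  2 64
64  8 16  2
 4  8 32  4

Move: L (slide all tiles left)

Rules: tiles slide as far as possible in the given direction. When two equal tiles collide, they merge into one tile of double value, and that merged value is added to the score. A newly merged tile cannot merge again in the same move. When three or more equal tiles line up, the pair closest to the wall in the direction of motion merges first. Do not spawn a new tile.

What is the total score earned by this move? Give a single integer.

Slide left:
row 0: [8, 4, 16, 16] -> [8, 4, 32, 0]  score +32 (running 32)
row 1: [0, 2, 2, 64] -> [4, 64, 0, 0]  score +4 (running 36)
row 2: [64, 8, 16, 2] -> [64, 8, 16, 2]  score +0 (running 36)
row 3: [4, 8, 32, 4] -> [4, 8, 32, 4]  score +0 (running 36)
Board after move:
 8  4 32  0
 4 64  0  0
64  8 16  2
 4  8 32  4

Answer: 36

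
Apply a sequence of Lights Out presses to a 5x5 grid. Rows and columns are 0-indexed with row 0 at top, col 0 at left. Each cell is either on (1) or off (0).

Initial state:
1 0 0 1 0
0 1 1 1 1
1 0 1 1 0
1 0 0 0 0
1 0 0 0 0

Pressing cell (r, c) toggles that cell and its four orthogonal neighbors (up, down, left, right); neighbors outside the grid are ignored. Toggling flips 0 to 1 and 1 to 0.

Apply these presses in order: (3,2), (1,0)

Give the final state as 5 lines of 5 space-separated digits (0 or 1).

Answer: 0 0 0 1 0
1 0 1 1 1
0 0 0 1 0
1 1 1 1 0
1 0 1 0 0

Derivation:
After press 1 at (3,2):
1 0 0 1 0
0 1 1 1 1
1 0 0 1 0
1 1 1 1 0
1 0 1 0 0

After press 2 at (1,0):
0 0 0 1 0
1 0 1 1 1
0 0 0 1 0
1 1 1 1 0
1 0 1 0 0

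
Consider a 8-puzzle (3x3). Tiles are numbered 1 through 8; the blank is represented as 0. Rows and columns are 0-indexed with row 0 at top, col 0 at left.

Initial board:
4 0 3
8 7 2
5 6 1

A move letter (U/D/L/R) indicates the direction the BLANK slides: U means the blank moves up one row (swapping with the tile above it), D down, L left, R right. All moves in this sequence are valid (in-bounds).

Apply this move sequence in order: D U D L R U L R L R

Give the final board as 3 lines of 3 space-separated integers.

Answer: 4 0 3
8 7 2
5 6 1

Derivation:
After move 1 (D):
4 7 3
8 0 2
5 6 1

After move 2 (U):
4 0 3
8 7 2
5 6 1

After move 3 (D):
4 7 3
8 0 2
5 6 1

After move 4 (L):
4 7 3
0 8 2
5 6 1

After move 5 (R):
4 7 3
8 0 2
5 6 1

After move 6 (U):
4 0 3
8 7 2
5 6 1

After move 7 (L):
0 4 3
8 7 2
5 6 1

After move 8 (R):
4 0 3
8 7 2
5 6 1

After move 9 (L):
0 4 3
8 7 2
5 6 1

After move 10 (R):
4 0 3
8 7 2
5 6 1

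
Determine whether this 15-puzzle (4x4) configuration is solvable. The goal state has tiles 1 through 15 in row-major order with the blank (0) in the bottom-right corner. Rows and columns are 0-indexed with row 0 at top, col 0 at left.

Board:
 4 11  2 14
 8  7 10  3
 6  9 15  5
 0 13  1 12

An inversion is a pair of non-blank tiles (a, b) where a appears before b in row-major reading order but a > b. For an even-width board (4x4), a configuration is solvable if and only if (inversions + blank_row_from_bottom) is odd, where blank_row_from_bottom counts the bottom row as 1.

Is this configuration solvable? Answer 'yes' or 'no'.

Answer: no

Derivation:
Inversions: 49
Blank is in row 3 (0-indexed from top), which is row 1 counting from the bottom (bottom = 1).
49 + 1 = 50, which is even, so the puzzle is not solvable.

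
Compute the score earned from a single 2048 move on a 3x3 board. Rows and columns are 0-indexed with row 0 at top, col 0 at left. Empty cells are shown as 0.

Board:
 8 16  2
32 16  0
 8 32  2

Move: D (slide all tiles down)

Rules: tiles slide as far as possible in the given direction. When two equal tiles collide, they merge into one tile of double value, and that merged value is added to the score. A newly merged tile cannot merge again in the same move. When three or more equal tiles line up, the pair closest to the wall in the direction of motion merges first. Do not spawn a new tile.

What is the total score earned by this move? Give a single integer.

Slide down:
col 0: [8, 32, 8] -> [8, 32, 8]  score +0 (running 0)
col 1: [16, 16, 32] -> [0, 32, 32]  score +32 (running 32)
col 2: [2, 0, 2] -> [0, 0, 4]  score +4 (running 36)
Board after move:
 8  0  0
32 32  0
 8 32  4

Answer: 36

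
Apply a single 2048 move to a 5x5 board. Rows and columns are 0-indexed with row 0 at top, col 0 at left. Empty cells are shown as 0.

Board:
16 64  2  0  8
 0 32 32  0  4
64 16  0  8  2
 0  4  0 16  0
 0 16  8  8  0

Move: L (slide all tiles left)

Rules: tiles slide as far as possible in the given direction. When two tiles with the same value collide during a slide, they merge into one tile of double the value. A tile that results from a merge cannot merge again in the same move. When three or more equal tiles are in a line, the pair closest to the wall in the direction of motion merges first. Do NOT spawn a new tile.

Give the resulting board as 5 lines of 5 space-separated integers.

Slide left:
row 0: [16, 64, 2, 0, 8] -> [16, 64, 2, 8, 0]
row 1: [0, 32, 32, 0, 4] -> [64, 4, 0, 0, 0]
row 2: [64, 16, 0, 8, 2] -> [64, 16, 8, 2, 0]
row 3: [0, 4, 0, 16, 0] -> [4, 16, 0, 0, 0]
row 4: [0, 16, 8, 8, 0] -> [16, 16, 0, 0, 0]

Answer: 16 64  2  8  0
64  4  0  0  0
64 16  8  2  0
 4 16  0  0  0
16 16  0  0  0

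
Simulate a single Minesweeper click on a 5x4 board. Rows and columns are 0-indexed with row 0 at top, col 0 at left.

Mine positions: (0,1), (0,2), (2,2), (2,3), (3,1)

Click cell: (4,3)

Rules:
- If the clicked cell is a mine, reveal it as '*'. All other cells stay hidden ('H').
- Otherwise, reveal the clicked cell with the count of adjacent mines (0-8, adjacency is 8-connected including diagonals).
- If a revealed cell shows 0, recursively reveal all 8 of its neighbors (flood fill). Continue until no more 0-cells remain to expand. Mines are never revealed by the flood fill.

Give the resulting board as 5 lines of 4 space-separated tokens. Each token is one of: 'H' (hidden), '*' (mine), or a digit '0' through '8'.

H H H H
H H H H
H H H H
H H 3 2
H H 1 0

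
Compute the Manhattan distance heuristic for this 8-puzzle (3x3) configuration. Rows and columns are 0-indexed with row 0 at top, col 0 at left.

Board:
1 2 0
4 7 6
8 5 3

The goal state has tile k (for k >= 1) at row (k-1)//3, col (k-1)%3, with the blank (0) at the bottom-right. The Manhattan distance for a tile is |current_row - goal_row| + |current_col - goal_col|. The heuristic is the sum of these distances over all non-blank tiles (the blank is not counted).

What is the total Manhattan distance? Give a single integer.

Tile 1: at (0,0), goal (0,0), distance |0-0|+|0-0| = 0
Tile 2: at (0,1), goal (0,1), distance |0-0|+|1-1| = 0
Tile 4: at (1,0), goal (1,0), distance |1-1|+|0-0| = 0
Tile 7: at (1,1), goal (2,0), distance |1-2|+|1-0| = 2
Tile 6: at (1,2), goal (1,2), distance |1-1|+|2-2| = 0
Tile 8: at (2,0), goal (2,1), distance |2-2|+|0-1| = 1
Tile 5: at (2,1), goal (1,1), distance |2-1|+|1-1| = 1
Tile 3: at (2,2), goal (0,2), distance |2-0|+|2-2| = 2
Sum: 0 + 0 + 0 + 2 + 0 + 1 + 1 + 2 = 6

Answer: 6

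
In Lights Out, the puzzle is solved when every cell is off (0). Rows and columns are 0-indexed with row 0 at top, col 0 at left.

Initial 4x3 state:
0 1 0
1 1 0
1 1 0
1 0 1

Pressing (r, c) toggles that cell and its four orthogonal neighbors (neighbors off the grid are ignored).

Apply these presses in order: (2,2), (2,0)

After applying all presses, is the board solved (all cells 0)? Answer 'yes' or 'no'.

After press 1 at (2,2):
0 1 0
1 1 1
1 0 1
1 0 0

After press 2 at (2,0):
0 1 0
0 1 1
0 1 1
0 0 0

Lights still on: 5

Answer: no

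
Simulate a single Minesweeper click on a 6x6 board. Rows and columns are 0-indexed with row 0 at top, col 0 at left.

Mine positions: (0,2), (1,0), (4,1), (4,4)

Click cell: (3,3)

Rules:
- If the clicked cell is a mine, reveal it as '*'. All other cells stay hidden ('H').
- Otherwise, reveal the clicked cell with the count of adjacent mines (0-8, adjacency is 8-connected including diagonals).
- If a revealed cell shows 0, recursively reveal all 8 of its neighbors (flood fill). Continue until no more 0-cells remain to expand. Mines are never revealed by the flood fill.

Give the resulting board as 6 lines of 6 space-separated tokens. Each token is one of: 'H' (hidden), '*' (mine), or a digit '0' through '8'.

H H H H H H
H H H H H H
H H H H H H
H H H 1 H H
H H H H H H
H H H H H H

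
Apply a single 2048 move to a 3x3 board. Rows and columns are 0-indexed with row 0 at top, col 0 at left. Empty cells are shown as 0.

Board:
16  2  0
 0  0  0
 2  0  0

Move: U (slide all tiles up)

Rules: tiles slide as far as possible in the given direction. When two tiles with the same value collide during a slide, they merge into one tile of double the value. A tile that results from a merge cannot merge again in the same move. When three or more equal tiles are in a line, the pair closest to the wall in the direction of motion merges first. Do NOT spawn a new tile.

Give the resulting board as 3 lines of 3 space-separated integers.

Slide up:
col 0: [16, 0, 2] -> [16, 2, 0]
col 1: [2, 0, 0] -> [2, 0, 0]
col 2: [0, 0, 0] -> [0, 0, 0]

Answer: 16  2  0
 2  0  0
 0  0  0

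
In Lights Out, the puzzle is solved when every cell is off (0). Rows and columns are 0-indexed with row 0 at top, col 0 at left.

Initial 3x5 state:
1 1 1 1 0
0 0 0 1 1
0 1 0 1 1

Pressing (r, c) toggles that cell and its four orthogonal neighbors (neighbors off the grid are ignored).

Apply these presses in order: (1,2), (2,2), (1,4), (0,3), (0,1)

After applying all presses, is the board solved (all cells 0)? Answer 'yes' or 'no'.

Answer: yes

Derivation:
After press 1 at (1,2):
1 1 0 1 0
0 1 1 0 1
0 1 1 1 1

After press 2 at (2,2):
1 1 0 1 0
0 1 0 0 1
0 0 0 0 1

After press 3 at (1,4):
1 1 0 1 1
0 1 0 1 0
0 0 0 0 0

After press 4 at (0,3):
1 1 1 0 0
0 1 0 0 0
0 0 0 0 0

After press 5 at (0,1):
0 0 0 0 0
0 0 0 0 0
0 0 0 0 0

Lights still on: 0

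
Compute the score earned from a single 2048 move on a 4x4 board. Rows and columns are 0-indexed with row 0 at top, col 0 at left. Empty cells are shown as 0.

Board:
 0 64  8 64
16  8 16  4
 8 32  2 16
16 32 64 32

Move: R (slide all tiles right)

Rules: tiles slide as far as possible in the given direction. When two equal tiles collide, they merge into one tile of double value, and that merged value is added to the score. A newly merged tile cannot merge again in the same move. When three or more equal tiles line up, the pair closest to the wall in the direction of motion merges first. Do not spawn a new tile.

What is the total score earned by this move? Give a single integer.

Slide right:
row 0: [0, 64, 8, 64] -> [0, 64, 8, 64]  score +0 (running 0)
row 1: [16, 8, 16, 4] -> [16, 8, 16, 4]  score +0 (running 0)
row 2: [8, 32, 2, 16] -> [8, 32, 2, 16]  score +0 (running 0)
row 3: [16, 32, 64, 32] -> [16, 32, 64, 32]  score +0 (running 0)
Board after move:
 0 64  8 64
16  8 16  4
 8 32  2 16
16 32 64 32

Answer: 0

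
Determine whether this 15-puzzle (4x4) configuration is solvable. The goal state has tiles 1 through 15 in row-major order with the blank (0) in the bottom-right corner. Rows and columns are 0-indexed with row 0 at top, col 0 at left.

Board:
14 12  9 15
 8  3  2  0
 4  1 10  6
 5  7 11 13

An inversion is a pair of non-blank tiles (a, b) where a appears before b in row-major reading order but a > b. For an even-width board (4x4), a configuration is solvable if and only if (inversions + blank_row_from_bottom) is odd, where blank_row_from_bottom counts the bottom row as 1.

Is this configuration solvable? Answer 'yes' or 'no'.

Answer: yes

Derivation:
Inversions: 58
Blank is in row 1 (0-indexed from top), which is row 3 counting from the bottom (bottom = 1).
58 + 3 = 61, which is odd, so the puzzle is solvable.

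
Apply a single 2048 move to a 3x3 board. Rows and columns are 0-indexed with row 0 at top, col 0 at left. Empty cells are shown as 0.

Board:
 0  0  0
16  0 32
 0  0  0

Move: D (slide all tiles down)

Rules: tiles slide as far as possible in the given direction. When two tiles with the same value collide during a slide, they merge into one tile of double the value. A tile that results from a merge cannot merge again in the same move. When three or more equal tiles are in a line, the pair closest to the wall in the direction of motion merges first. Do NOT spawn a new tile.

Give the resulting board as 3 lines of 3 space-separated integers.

Slide down:
col 0: [0, 16, 0] -> [0, 0, 16]
col 1: [0, 0, 0] -> [0, 0, 0]
col 2: [0, 32, 0] -> [0, 0, 32]

Answer:  0  0  0
 0  0  0
16  0 32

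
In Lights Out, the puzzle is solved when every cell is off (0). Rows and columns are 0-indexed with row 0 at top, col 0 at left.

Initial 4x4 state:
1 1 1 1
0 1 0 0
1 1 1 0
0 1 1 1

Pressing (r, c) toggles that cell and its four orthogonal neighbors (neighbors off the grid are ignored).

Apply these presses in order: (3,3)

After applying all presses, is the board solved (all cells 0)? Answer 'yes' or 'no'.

After press 1 at (3,3):
1 1 1 1
0 1 0 0
1 1 1 1
0 1 0 0

Lights still on: 10

Answer: no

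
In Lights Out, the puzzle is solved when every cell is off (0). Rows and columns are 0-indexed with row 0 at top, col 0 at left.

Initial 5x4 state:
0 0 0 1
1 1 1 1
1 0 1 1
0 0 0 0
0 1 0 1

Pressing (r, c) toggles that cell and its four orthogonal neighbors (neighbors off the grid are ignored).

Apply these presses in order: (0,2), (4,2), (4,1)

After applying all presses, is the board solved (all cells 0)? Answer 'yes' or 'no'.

After press 1 at (0,2):
0 1 1 0
1 1 0 1
1 0 1 1
0 0 0 0
0 1 0 1

After press 2 at (4,2):
0 1 1 0
1 1 0 1
1 0 1 1
0 0 1 0
0 0 1 0

After press 3 at (4,1):
0 1 1 0
1 1 0 1
1 0 1 1
0 1 1 0
1 1 0 0

Lights still on: 12

Answer: no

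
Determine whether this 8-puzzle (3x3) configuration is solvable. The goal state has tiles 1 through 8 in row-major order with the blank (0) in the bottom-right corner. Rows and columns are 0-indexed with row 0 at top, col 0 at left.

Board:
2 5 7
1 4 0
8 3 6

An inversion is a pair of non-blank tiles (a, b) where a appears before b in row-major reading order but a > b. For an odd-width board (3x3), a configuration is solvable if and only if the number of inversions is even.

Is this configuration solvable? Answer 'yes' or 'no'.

Inversions (pairs i<j in row-major order where tile[i] > tile[j] > 0): 11
11 is odd, so the puzzle is not solvable.

Answer: no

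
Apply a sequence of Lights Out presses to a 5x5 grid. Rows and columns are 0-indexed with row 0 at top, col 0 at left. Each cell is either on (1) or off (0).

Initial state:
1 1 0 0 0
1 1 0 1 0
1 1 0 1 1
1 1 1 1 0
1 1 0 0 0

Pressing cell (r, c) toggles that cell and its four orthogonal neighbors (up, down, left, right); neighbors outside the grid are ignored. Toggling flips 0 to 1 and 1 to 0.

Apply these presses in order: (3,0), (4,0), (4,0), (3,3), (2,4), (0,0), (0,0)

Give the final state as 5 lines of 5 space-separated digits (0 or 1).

After press 1 at (3,0):
1 1 0 0 0
1 1 0 1 0
0 1 0 1 1
0 0 1 1 0
0 1 0 0 0

After press 2 at (4,0):
1 1 0 0 0
1 1 0 1 0
0 1 0 1 1
1 0 1 1 0
1 0 0 0 0

After press 3 at (4,0):
1 1 0 0 0
1 1 0 1 0
0 1 0 1 1
0 0 1 1 0
0 1 0 0 0

After press 4 at (3,3):
1 1 0 0 0
1 1 0 1 0
0 1 0 0 1
0 0 0 0 1
0 1 0 1 0

After press 5 at (2,4):
1 1 0 0 0
1 1 0 1 1
0 1 0 1 0
0 0 0 0 0
0 1 0 1 0

After press 6 at (0,0):
0 0 0 0 0
0 1 0 1 1
0 1 0 1 0
0 0 0 0 0
0 1 0 1 0

After press 7 at (0,0):
1 1 0 0 0
1 1 0 1 1
0 1 0 1 0
0 0 0 0 0
0 1 0 1 0

Answer: 1 1 0 0 0
1 1 0 1 1
0 1 0 1 0
0 0 0 0 0
0 1 0 1 0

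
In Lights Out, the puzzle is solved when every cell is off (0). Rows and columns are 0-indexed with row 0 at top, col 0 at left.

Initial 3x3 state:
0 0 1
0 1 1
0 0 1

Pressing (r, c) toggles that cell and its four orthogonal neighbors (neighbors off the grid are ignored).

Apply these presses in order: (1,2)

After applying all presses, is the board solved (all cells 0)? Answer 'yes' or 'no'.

Answer: yes

Derivation:
After press 1 at (1,2):
0 0 0
0 0 0
0 0 0

Lights still on: 0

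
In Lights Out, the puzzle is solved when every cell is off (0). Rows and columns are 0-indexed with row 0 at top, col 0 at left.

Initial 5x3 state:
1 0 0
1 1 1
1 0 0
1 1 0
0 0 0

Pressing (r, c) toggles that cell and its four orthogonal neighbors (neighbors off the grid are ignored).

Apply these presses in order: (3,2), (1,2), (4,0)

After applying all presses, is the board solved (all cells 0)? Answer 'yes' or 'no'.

After press 1 at (3,2):
1 0 0
1 1 1
1 0 1
1 0 1
0 0 1

After press 2 at (1,2):
1 0 1
1 0 0
1 0 0
1 0 1
0 0 1

After press 3 at (4,0):
1 0 1
1 0 0
1 0 0
0 0 1
1 1 1

Lights still on: 8

Answer: no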